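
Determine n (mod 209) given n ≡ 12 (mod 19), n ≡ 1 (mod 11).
12

Using the Chinese Remainder Theorem:
M = product of moduli = 209
For equation 1: M_1 = 11, 11 ≡ 11 (mod 19), inverse of 11 mod 19 is 7 (check: 11 × 7 = 77 ≡ 1 (mod 19))
For equation 2: M_2 = 19, 19 ≡ 8 (mod 11), inverse of 19 mod 11 is 7 (check: 8 × 7 = 56 ≡ 1 (mod 11))
Combine: n ≡ Σ r_i×M_i×(M_i⁻¹ mod m_i) = 12×11×7 + 1×19×7 = 924 + 133 = 1057
1057 mod 209 = 12
n ≡ 12 (mod 209)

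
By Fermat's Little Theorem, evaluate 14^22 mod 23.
By Fermat's Little Theorem, 14^{22} ≡ 1 (mod 23) since 23 is prime and gcd(14, 23) = 1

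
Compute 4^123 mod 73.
Using Fermat: 4^{72} ≡ 1 (mod 73). 123 ≡ 51 (mod 72). So 4^{123} ≡ 4^{51} ≡ 8 (mod 73)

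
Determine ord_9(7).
Powers of 7 mod 9: 7^1≡7, 7^2≡4, 7^3≡1. Order = 3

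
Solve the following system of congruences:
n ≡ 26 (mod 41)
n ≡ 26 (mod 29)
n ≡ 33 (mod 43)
13105

Using the Chinese Remainder Theorem:
M = product of moduli = 51127
For equation 1: M_1 = 1247, 1247 ≡ 17 (mod 41), inverse of 1247 mod 41 is 29 (check: 17 × 29 = 493 ≡ 1 (mod 41))
For equation 2: M_2 = 1763, 1763 ≡ 23 (mod 29), inverse of 1763 mod 29 is 24 (check: 23 × 24 = 552 ≡ 1 (mod 29))
For equation 3: M_3 = 1189, 1189 ≡ 28 (mod 43), inverse of 1189 mod 43 is 20 (check: 28 × 20 = 560 ≡ 1 (mod 43))
Combine: n ≡ Σ r_i×M_i×(M_i⁻¹ mod m_i) = 26×1247×29 + 26×1763×24 + 33×1189×20 = 940238 + 1100112 + 784740 = 2825090
2825090 mod 51127 = 13105
n ≡ 13105 (mod 51127)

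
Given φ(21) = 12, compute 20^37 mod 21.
By Euler: 20^{12} ≡ 1 (mod 21) since gcd(20, 21) = 1. 37 = 3×12 + 1. So 20^{37} ≡ 20^{1} ≡ 20 (mod 21)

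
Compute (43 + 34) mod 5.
2

(43 + 34) = 77
77 mod 5 = 2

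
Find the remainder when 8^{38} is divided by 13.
By Fermat: 8^{12} ≡ 1 (mod 13). 38 = 3×12 + 2. So 8^{38} ≡ 8^{2} ≡ 12 (mod 13)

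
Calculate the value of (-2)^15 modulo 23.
Using repeated squaring. (-2) ≡ 21 (mod 23). 15 = 8 + 4 + 2 + 1 (binary 1111). Repeated squaring mod 23: 21^1 ≡ 21; 21^2 ≡ 21² = 441 ≡ 4; 21^4 ≡ 4² = 16 ≡ 16; 21^8 ≡ 16² = 256 ≡ 3. Multiply: (-2)^15 ≡ 21^8 × 21^4 × 21^2 × 21^1 ≡ 3 × 16 × 4 × 21 (mod 23): 3 × 16 = 48 ≡ 2; 2 × 4 = 8 ≡ 8; 8 × 21 = 168 ≡ 7. So (-2)^15 ≡ 7 (mod 23).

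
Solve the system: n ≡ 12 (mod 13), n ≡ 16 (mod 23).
M = 13 × 23 = 299. M₁ = 23, y₁ ≡ 4 (mod 13). M₂ = 13, y₂ ≡ 16 (mod 23). n = 12×23×4 + 16×13×16 ≡ 246 (mod 299)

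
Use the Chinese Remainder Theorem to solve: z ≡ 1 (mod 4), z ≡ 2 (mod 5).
M = 4 × 5 = 20. M₁ = 5, y₁ ≡ 1 (mod 4). M₂ = 4, y₂ ≡ 4 (mod 5). z = 1×5×1 + 2×4×4 ≡ 17 (mod 20)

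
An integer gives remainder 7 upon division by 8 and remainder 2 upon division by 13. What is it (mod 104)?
M = 8 × 13 = 104. M₁ = 13, y₁ ≡ 5 (mod 8). M₂ = 8, y₂ ≡ 5 (mod 13). t = 7×13×5 + 2×8×5 ≡ 15 (mod 104). The smallest positive such number is 15.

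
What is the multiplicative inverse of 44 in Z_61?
44^(-1) ≡ 43 (mod 61). Verification: 44 × 43 = 1892 ≡ 1 (mod 61)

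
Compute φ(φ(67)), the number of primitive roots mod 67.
Number of primitive roots mod 67 = φ(66) = 20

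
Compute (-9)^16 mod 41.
Using repeated squaring. (-9) ≡ 32 (mod 41). 16 = 16 (binary 10000). Repeated squaring mod 41: 32^1 ≡ 32; 32^2 ≡ 32² = 1024 ≡ 40; 32^4 ≡ 40² = 1600 ≡ 1; 32^8 ≡ 1² = 1 ≡ 1; 32^16 ≡ 1² = 1 ≡ 1. So (-9)^16 ≡ 1 (mod 41).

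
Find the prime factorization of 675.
3^3 × 5^2

Divide by primes starting from smallest:
675 ÷ 3 = 225
225 ÷ 3 = 75
75 ÷ 3 = 25
25 ÷ 5 = 5
5 ÷ 5 = 1

675 = 3^3 × 5^2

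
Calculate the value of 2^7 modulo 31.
7 = 4 + 2 + 1 (binary 111). Repeated squaring mod 31: 2^1 ≡ 2; 2^2 ≡ 2² = 4 ≡ 4; 2^4 ≡ 4² = 16 ≡ 16. Multiply: 2^7 = 2^4 × 2^2 × 2^1 ≡ 16 × 4 × 2 (mod 31): 16 × 4 = 64 ≡ 2; 2 × 2 = 4 ≡ 4. So 2^7 ≡ 4 (mod 31).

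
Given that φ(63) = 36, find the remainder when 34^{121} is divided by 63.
By Euler: 34^{36} ≡ 1 (mod 63) since gcd(34, 63) = 1. 121 = 3×36 + 13. So 34^{121} ≡ 34^{13} ≡ 34 (mod 63)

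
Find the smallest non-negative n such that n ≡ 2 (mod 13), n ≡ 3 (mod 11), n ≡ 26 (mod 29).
3941

Using the Chinese Remainder Theorem:
M = product of moduli = 4147
For equation 1: M_1 = 319, 319 ≡ 7 (mod 13), inverse of 319 mod 13 is 2 (check: 7 × 2 = 14 ≡ 1 (mod 13))
For equation 2: M_2 = 377, 377 ≡ 3 (mod 11), inverse of 377 mod 11 is 4 (check: 3 × 4 = 12 ≡ 1 (mod 11))
For equation 3: M_3 = 143, 143 ≡ 27 (mod 29), inverse of 143 mod 29 is 14 (check: 27 × 14 = 378 ≡ 1 (mod 29))
Combine: n ≡ Σ r_i×M_i×(M_i⁻¹ mod m_i) = 2×319×2 + 3×377×4 + 26×143×14 = 1276 + 4524 + 52052 = 57852
57852 mod 4147 = 3941
n ≡ 3941 (mod 4147)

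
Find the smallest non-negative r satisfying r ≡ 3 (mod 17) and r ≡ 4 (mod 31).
M = 17 × 31 = 527. M₁ = 31, y₁ ≡ 11 (mod 17). M₂ = 17, y₂ ≡ 11 (mod 31). r = 3×31×11 + 4×17×11 ≡ 190 (mod 527)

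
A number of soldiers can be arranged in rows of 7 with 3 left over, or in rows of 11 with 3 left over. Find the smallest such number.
M = 7 × 11 = 77. M₁ = 11, y₁ ≡ 2 (mod 7). M₂ = 7, y₂ ≡ 8 (mod 11). y = 3×11×2 + 3×7×8 ≡ 3 (mod 77). The smallest positive such number is 3.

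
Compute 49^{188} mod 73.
8

Using successive squaring:
Binary expansion of 188: 10111100
Powers of 49 mod 73 (each is the square of the previous):
  49^1 ≡ 49 (mod 73)
  49^2 ≡ 49² = 2401 ≡ 65 (mod 73)
  49^4 ≡ 65² = 4225 ≡ 64 (mod 73)
  49^8 ≡ 64² = 4096 ≡ 8 (mod 73)
  49^16 ≡ 8² = 64 ≡ 64 (mod 73)
  49^32 ≡ 64² = 4096 ≡ 8 (mod 73)
  49^64 ≡ 8² = 64 ≡ 64 (mod 73)
  49^128 ≡ 64² = 4096 ≡ 8 (mod 73)
188 = 128 + 32 + 16 + 8 + 4, so 49^188 = 49^128 × 49^32 × 49^16 × 49^8 × 49^4 ≡ 8 × 8 × 64 × 8 × 64 (mod 73)
Multiplying step by step:
  8 × 8 = 64 ≡ 64 (mod 73)
  64 × 64 = 4096 ≡ 8 (mod 73)
  8 × 8 = 64 ≡ 64 (mod 73)
  64 × 64 = 4096 ≡ 8 (mod 73)
Result: 49^188 ≡ 8 (mod 73)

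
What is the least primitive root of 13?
2

A primitive root g modulo p has order p-1 = 12
Prime divisors of 12: [2, 3]
g is a primitive root iff g^(12/q) ≢ 1 (mod 13) for each prime divisor q
Testing small values:
  g = 2: 2^6 ≡ 12, 2^4 ≡ 3 (mod 13) → none is 1, primitive root!
The smallest primitive root is 2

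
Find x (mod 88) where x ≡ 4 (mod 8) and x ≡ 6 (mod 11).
M = 8 × 11 = 88. M₁ = 11, y₁ ≡ 3 (mod 8). M₂ = 8, y₂ ≡ 7 (mod 11). x = 4×11×3 + 6×8×7 ≡ 28 (mod 88)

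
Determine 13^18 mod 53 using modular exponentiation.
Using repeated squaring. 18 = 16 + 2 (binary 10010). Repeated squaring mod 53: 13^1 ≡ 13; 13^2 ≡ 13² = 169 ≡ 10; 13^4 ≡ 10² = 100 ≡ 47; 13^8 ≡ 47² = 2209 ≡ 36; 13^16 ≡ 36² = 1296 ≡ 24. Multiply: 13^18 = 13^16 × 13^2 ≡ 24 × 10 (mod 53): 24 × 10 = 240 ≡ 28. So 13^18 ≡ 28 (mod 53).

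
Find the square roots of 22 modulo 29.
The square roots of 22 mod 29 are 15 and 14. Verify: 15² = 225 ≡ 22 (mod 29)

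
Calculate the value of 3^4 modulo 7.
4 = 4 (binary 100). Repeated squaring mod 7: 3^1 ≡ 3; 3^2 ≡ 3² = 9 ≡ 2; 3^4 ≡ 2² = 4 ≡ 4. So 3^4 ≡ 4 (mod 7).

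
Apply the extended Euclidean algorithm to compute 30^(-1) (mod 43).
Extended GCD: 30(-10) + 43(7) = 1. So 30^(-1) ≡ 33 ≡ 33 (mod 43). Verify: 30 × 33 = 990 ≡ 1 (mod 43)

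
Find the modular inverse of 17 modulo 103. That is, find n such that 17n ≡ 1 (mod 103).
97

Using Extended Euclidean Algorithm:
gcd(17, 103) = 1
Bezout coefficients: 17 × -6 + 103 × 1 = 1
So 17 × -6 ≡ 1 (mod 103)
The inverse is -6 mod 103 = 97
Verification: 17 × 97 = 1649 = 16 × 103 + 1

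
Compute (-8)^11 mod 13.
Using repeated squaring. (-8) ≡ 5 (mod 13). 11 = 8 + 2 + 1 (binary 1011). Repeated squaring mod 13: 5^1 ≡ 5; 5^2 ≡ 5² = 25 ≡ 12; 5^4 ≡ 12² = 144 ≡ 1; 5^8 ≡ 1² = 1 ≡ 1. Multiply: (-8)^11 ≡ 5^8 × 5^2 × 5^1 ≡ 1 × 12 × 5 (mod 13): 1 × 12 = 12 ≡ 12; 12 × 5 = 60 ≡ 8. So (-8)^11 ≡ 8 (mod 13).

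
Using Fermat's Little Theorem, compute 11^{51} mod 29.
27

By Fermat's Little Theorem, a^(p-1) ≡ 1 (mod p) for prime p and gcd(a, p) = 1
Here p = 29, so 11^28 ≡ 1 (mod 29)
We can reduce the exponent: 51 mod 28 = 23
So 11^51 ≡ 11^23 (mod 29)
Computing: 11^23 mod 29 = 27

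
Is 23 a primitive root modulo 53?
No

To verify, check if 23^(52/q) ≢ 1 (mod 53) for each prime divisor q of 52
Divisors of 52 = 52: [1, 2, 4, 13, 26, 52]
  23^(52/2) = 23^26 ≡ 52 (mod 53)
  23^(52/13) = 23^4 ≡ 1 (mod 53)
Conclusion: 23 is not a primitive root modulo 53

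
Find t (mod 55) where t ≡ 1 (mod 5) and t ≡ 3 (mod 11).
M = 5 × 11 = 55. M₁ = 11, y₁ ≡ 1 (mod 5). M₂ = 5, y₂ ≡ 9 (mod 11). t = 1×11×1 + 3×5×9 ≡ 36 (mod 55)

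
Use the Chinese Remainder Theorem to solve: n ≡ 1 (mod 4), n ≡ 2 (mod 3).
M = 4 × 3 = 12. M₁ = 3, y₁ ≡ 3 (mod 4). M₂ = 4, y₂ ≡ 1 (mod 3). n = 1×3×3 + 2×4×1 ≡ 5 (mod 12)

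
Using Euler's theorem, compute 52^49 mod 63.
By Euler: 52^{36} ≡ 1 (mod 63) since gcd(52, 63) = 1. 49 = 1×36 + 13. So 52^{49} ≡ 52^{13} ≡ 52 (mod 63)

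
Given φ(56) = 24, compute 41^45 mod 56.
By Euler: 41^{24} ≡ 1 (mod 56) since gcd(41, 56) = 1. 45 = 1×24 + 21. So 41^{45} ≡ 41^{21} ≡ 41 (mod 56)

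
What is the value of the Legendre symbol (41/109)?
(41/109) = 41^{54} mod 109 = -1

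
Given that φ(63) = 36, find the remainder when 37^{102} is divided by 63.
By Euler: 37^{36} ≡ 1 (mod 63) since gcd(37, 63) = 1. 102 = 2×36 + 30. So 37^{102} ≡ 37^{30} ≡ 1 (mod 63)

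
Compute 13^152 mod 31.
Using Fermat: 13^{30} ≡ 1 (mod 31). 152 ≡ 2 (mod 30). So 13^{152} ≡ 13^{2} ≡ 14 (mod 31)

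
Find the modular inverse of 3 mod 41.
3^(-1) ≡ 14 (mod 41). Verification: 3 × 14 = 42 ≡ 1 (mod 41)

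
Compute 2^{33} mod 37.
14

Using successive squaring:
Binary expansion of 33: 100001
Powers of 2 mod 37 (each is the square of the previous):
  2^1 ≡ 2 (mod 37)
  2^2 ≡ 2² = 4 ≡ 4 (mod 37)
  2^4 ≡ 4² = 16 ≡ 16 (mod 37)
  2^8 ≡ 16² = 256 ≡ 34 (mod 37)
  2^16 ≡ 34² = 1156 ≡ 9 (mod 37)
  2^32 ≡ 9² = 81 ≡ 7 (mod 37)
33 = 32 + 1, so 2^33 = 2^32 × 2^1 ≡ 7 × 2 (mod 37)
Multiplying step by step:
  7 × 2 = 14 ≡ 14 (mod 37)
Result: 2^33 ≡ 14 (mod 37)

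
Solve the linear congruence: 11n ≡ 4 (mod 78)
50

Since gcd(11, 78) = 1 divides 4, a solution exists.
Multiply both sides by the inverse of 11 mod 78:
  11^(-1) mod 78 = 71
  x ≡ 71 × 4 ≡ 284 ≡ 50 (mod 78)
Verification: 11 × 50 = 550 = 7 × 78 + 4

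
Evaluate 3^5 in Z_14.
5 = 4 + 1 (binary 101). Repeated squaring mod 14: 3^1 ≡ 3; 3^2 ≡ 3² = 9 ≡ 9; 3^4 ≡ 9² = 81 ≡ 11. Multiply: 3^5 = 3^4 × 3^1 ≡ 11 × 3 (mod 14): 11 × 3 = 33 ≡ 5. So 3^5 ≡ 5 (mod 14).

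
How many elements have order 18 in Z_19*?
Number of primitive roots mod 19 = φ(18) = 6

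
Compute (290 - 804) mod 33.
14

(290 - 804) = -514
-514 mod 33 = 14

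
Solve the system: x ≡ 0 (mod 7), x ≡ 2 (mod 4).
M = 7 × 4 = 28. M₁ = 4, y₁ ≡ 2 (mod 7). M₂ = 7, y₂ ≡ 3 (mod 4). x = 0×4×2 + 2×7×3 ≡ 14 (mod 28)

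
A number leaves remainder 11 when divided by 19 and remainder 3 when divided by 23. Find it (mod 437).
M = 19 × 23 = 437. M₁ = 23, y₁ ≡ 5 (mod 19). M₂ = 19, y₂ ≡ 17 (mod 23). t = 11×23×5 + 3×19×17 ≡ 49 (mod 437)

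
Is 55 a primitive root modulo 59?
p - 1 = 58 has prime divisors 2, 29. Check 55^(58/q) mod 59 for each: 55^(58/2) = 55^29 ≡ 58, 55^(58/29) = 55^2 ≡ 16 (mod 59). None of these is 1, so 55 has order 58 = φ(59), so it is a primitive root mod 59.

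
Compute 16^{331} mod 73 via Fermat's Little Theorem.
2

By Fermat's Little Theorem, a^(p-1) ≡ 1 (mod p) for prime p and gcd(a, p) = 1
Here p = 73, so 16^72 ≡ 1 (mod 73)
We can reduce the exponent: 331 mod 72 = 43
So 16^331 ≡ 16^43 (mod 73)
Computing: 16^43 mod 73 = 2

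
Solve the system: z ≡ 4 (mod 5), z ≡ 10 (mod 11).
M = 5 × 11 = 55. M₁ = 11, y₁ ≡ 1 (mod 5). M₂ = 5, y₂ ≡ 9 (mod 11). z = 4×11×1 + 10×5×9 ≡ 54 (mod 55)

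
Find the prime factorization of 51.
3 × 17

Divide by primes starting from smallest:
51 ÷ 3 = 17
17 ÷ 17 = 1

51 = 3 × 17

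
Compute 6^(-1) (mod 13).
6^(-1) ≡ 11 (mod 13). Verification: 6 × 11 = 66 ≡ 1 (mod 13)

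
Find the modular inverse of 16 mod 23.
16^(-1) ≡ 13 (mod 23). Verification: 16 × 13 = 208 ≡ 1 (mod 23)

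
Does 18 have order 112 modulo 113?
p - 1 = 112 has prime divisors 2, 7. Check 18^(112/q) mod 113 for each: 18^(112/2) = 18^56 ≡ 1, 18^(112/7) = 18^16 ≡ 1 (mod 113). Since 18^56 ≡ 1 (mod 113), the order of 18 divides 56 (in fact the order is 8) ≠ 112, so it is not a primitive root.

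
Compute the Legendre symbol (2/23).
(2/23) = 2^{11} mod 23 = 1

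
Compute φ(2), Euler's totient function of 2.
1

Prime factorization: 2 = 2
Using the formula φ(n) = n × Π(1 - 1/p) for each prime factor p:
φ(2) = 2 × (1 - 1/2)
φ(2) = 1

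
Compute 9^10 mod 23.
10 = 8 + 2 (binary 1010). Repeated squaring mod 23: 9^1 ≡ 9; 9^2 ≡ 9² = 81 ≡ 12; 9^4 ≡ 12² = 144 ≡ 6; 9^8 ≡ 6² = 36 ≡ 13. Multiply: 9^10 = 9^8 × 9^2 ≡ 13 × 12 (mod 23): 13 × 12 = 156 ≡ 18. So 9^10 ≡ 18 (mod 23).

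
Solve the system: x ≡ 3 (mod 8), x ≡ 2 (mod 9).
M = 8 × 9 = 72. M₁ = 9, y₁ ≡ 1 (mod 8). M₂ = 8, y₂ ≡ 8 (mod 9). x = 3×9×1 + 2×8×8 ≡ 11 (mod 72)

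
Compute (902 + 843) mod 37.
6

(902 + 843) = 1745
1745 mod 37 = 6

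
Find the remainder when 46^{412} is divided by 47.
By Fermat: 46^{46} ≡ 1 (mod 47). 412 = 8×46 + 44. So 46^{412} ≡ 46^{44} ≡ 1 (mod 47)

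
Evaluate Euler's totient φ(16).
8

Prime factorization: 16 = 2^4
Using the formula φ(n) = n × Π(1 - 1/p) for each prime factor p:
φ(16) = 16 × (1 - 1/2)
φ(16) = 8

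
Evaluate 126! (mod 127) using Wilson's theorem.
By Wilson's theorem, (126)! ≡ -1 ≡ 126 (mod 127)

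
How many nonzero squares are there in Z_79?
For prime 79, there are (p-1)/2 = (79-1)/2 = 39 quadratic residues (excluding 0).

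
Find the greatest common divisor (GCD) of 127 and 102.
1

Using the Euclidean algorithm:
127 = 1 × 102 + 25
102 = 4 × 25 + 2
25 = 12 × 2 + 1
2 = 2 × 1 + 0

GCD(127, 102) = 1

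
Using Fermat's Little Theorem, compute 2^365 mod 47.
By Fermat: 2^{46} ≡ 1 (mod 47). 365 ≡ 43 (mod 46). So 2^{365} ≡ 2^{43} ≡ 6 (mod 47)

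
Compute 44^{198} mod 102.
94

Using successive squaring:
Binary expansion of 198: 11000110
Powers of 44 mod 102 (each is the square of the previous):
  44^1 ≡ 44 (mod 102)
  44^2 ≡ 44² = 1936 ≡ 100 (mod 102)
  44^4 ≡ 100² = 10000 ≡ 4 (mod 102)
  44^8 ≡ 4² = 16 ≡ 16 (mod 102)
  44^16 ≡ 16² = 256 ≡ 52 (mod 102)
  44^32 ≡ 52² = 2704 ≡ 52 (mod 102)
  44^64 ≡ 52² = 2704 ≡ 52 (mod 102)
  44^128 ≡ 52² = 2704 ≡ 52 (mod 102)
198 = 128 + 64 + 4 + 2, so 44^198 = 44^128 × 44^64 × 44^4 × 44^2 ≡ 52 × 52 × 4 × 100 (mod 102)
Multiplying step by step:
  52 × 52 = 2704 ≡ 52 (mod 102)
  52 × 4 = 208 ≡ 4 (mod 102)
  4 × 100 = 400 ≡ 94 (mod 102)
Result: 44^198 ≡ 94 (mod 102)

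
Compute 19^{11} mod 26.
11

Using successive squaring:
Binary expansion of 11: 1011
Powers of 19 mod 26 (each is the square of the previous):
  19^1 ≡ 19 (mod 26)
  19^2 ≡ 19² = 361 ≡ 23 (mod 26)
  19^4 ≡ 23² = 529 ≡ 9 (mod 26)
  19^8 ≡ 9² = 81 ≡ 3 (mod 26)
11 = 8 + 2 + 1, so 19^11 = 19^8 × 19^2 × 19^1 ≡ 3 × 23 × 19 (mod 26)
Multiplying step by step:
  3 × 23 = 69 ≡ 17 (mod 26)
  17 × 19 = 323 ≡ 11 (mod 26)
Result: 19^11 ≡ 11 (mod 26)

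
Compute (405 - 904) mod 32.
13

(405 - 904) = -499
-499 mod 32 = 13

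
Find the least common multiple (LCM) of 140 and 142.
9940

First find GCD(140, 142) using the Euclidean algorithm:
140 = 0 × 142 + 140
142 = 1 × 140 + 2
140 = 70 × 2 + 0
GCD(140, 142) = 2

LCM formula: LCM(a, b) = (a × b) / GCD(a, b)
LCM(140, 142) = (140 × 142) / 2
LCM(140, 142) = 19880 / 2
LCM(140, 142) = 9940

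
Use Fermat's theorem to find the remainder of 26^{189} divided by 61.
24

By Fermat's Little Theorem, a^(p-1) ≡ 1 (mod p) for prime p and gcd(a, p) = 1
Here p = 61, so 26^60 ≡ 1 (mod 61)
We can reduce the exponent: 189 mod 60 = 9
So 26^189 ≡ 26^9 (mod 61)
Computing: 26^9 mod 61 = 24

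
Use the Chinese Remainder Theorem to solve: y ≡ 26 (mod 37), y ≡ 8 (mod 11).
63

Using the Chinese Remainder Theorem:
M = product of moduli = 407
For equation 1: M_1 = 11, 11 ≡ 11 (mod 37), inverse of 11 mod 37 is 27 (check: 11 × 27 = 297 ≡ 1 (mod 37))
For equation 2: M_2 = 37, 37 ≡ 4 (mod 11), inverse of 37 mod 11 is 3 (check: 4 × 3 = 12 ≡ 1 (mod 11))
Combine: y ≡ Σ r_i×M_i×(M_i⁻¹ mod m_i) = 26×11×27 + 8×37×3 = 7722 + 888 = 8610
8610 mod 407 = 63
y ≡ 63 (mod 407)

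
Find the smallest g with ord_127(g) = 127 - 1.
p - 1 = 126 has prime divisors 2, 3, 7. h is a primitive root mod 127 iff h^(126/q) ≢ 1 (mod 127) for each such q.
h = 2: 2^63 ≡ 1, 2^42 ≡ 1, 2^18 ≡ 16 (mod 127); 2^63 ≡ 1, so not a primitive root.
h = 3: 3^63 ≡ 126, 3^42 ≡ 107, 3^18 ≡ 4 (mod 127); none is 1, so 3 has order 126 and is a primitive root.
The smallest primitive root mod 127 is g = 3.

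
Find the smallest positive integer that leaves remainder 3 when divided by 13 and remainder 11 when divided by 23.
M = 13 × 23 = 299. M₁ = 23, y₁ ≡ 4 (mod 13). M₂ = 13, y₂ ≡ 16 (mod 23). m = 3×23×4 + 11×13×16 ≡ 172 (mod 299). The smallest positive such number is 172.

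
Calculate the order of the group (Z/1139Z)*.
1056

Prime factorization: 1139 = 17 × 67
Using the formula φ(n) = n × Π(1 - 1/p) for each prime factor p:
φ(1139) = 1139 × (1 - 1/17) × (1 - 1/67)
φ(1139) = 1056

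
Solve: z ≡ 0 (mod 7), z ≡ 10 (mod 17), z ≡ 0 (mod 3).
M = 7 × 17 × 3 = 357. M₁ = 51, y₁ ≡ 4 (mod 7). M₂ = 21, y₂ ≡ 13 (mod 17). M₃ = 119, y₃ ≡ 2 (mod 3). z = 0×51×4 + 10×21×13 + 0×119×2 ≡ 231 (mod 357)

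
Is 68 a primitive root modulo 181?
p - 1 = 180 has prime divisors 2, 3, 5. Check 68^(180/q) mod 181 for each: 68^(180/2) = 68^90 ≡ 180, 68^(180/3) = 68^60 ≡ 1, 68^(180/5) = 68^36 ≡ 42 (mod 181). Since 68^60 ≡ 1 (mod 181), the order of 68 divides 60 (in fact the order is 60) ≠ 180, so it is not a primitive root.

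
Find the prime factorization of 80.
2^4 × 5

Divide by primes starting from smallest:
80 ÷ 2 = 40
40 ÷ 2 = 20
20 ÷ 2 = 10
10 ÷ 2 = 5
5 ÷ 5 = 1

80 = 2^4 × 5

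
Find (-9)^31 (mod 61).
Using repeated squaring. (-9) ≡ 52 (mod 61). 31 = 16 + 8 + 4 + 2 + 1 (binary 11111). Repeated squaring mod 61: 52^1 ≡ 52; 52^2 ≡ 52² = 2704 ≡ 20; 52^4 ≡ 20² = 400 ≡ 34; 52^8 ≡ 34² = 1156 ≡ 58; 52^16 ≡ 58² = 3364 ≡ 9. Multiply: (-9)^31 ≡ 52^16 × 52^8 × 52^4 × 52^2 × 52^1 ≡ 9 × 58 × 34 × 20 × 52 (mod 61): 9 × 58 = 522 ≡ 34; 34 × 34 = 1156 ≡ 58; 58 × 20 = 1160 ≡ 1; 1 × 52 = 52 ≡ 52. So (-9)^31 ≡ 52 (mod 61).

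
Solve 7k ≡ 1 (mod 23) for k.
7^(-1) ≡ 10 (mod 23). Verification: 7 × 10 = 70 ≡ 1 (mod 23)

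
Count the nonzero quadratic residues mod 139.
For prime 139, there are (p-1)/2 = (139-1)/2 = 69 quadratic residues (excluding 0).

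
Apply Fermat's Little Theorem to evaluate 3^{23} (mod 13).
9

By Fermat's Little Theorem, a^(p-1) ≡ 1 (mod p) for prime p and gcd(a, p) = 1
Here p = 13, so 3^12 ≡ 1 (mod 13)
We can reduce the exponent: 23 mod 12 = 11
So 3^23 ≡ 3^11 (mod 13)
Computing: 3^11 mod 13 = 9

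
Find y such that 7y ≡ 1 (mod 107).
7^(-1) ≡ 46 (mod 107). Verification: 7 × 46 = 322 ≡ 1 (mod 107)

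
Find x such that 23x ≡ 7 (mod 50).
9

Since gcd(23, 50) = 1 divides 7, a solution exists.
Multiply both sides by the inverse of 23 mod 50:
  23^(-1) mod 50 = 37
  x ≡ 37 × 7 ≡ 259 ≡ 9 (mod 50)
Verification: 23 × 9 = 207 = 4 × 50 + 7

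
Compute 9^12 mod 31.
Using repeated squaring. 12 = 8 + 4 (binary 1100). Repeated squaring mod 31: 9^1 ≡ 9; 9^2 ≡ 9² = 81 ≡ 19; 9^4 ≡ 19² = 361 ≡ 20; 9^8 ≡ 20² = 400 ≡ 28. Multiply: 9^12 = 9^8 × 9^4 ≡ 28 × 20 (mod 31): 28 × 20 = 560 ≡ 2. So 9^12 ≡ 2 (mod 31).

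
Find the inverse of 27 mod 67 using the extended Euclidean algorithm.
Extended GCD: 27(5) + 67(-2) = 1. So 27^(-1) ≡ 5 ≡ 5 (mod 67). Verify: 27 × 5 = 135 ≡ 1 (mod 67)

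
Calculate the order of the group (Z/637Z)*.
504

Prime factorization: 637 = 7^2 × 13
Using the formula φ(n) = n × Π(1 - 1/p) for each prime factor p:
φ(637) = 637 × (1 - 1/7) × (1 - 1/13)
φ(637) = 504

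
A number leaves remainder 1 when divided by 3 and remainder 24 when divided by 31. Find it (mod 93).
M = 3 × 31 = 93. M₁ = 31, y₁ ≡ 1 (mod 3). M₂ = 3, y₂ ≡ 21 (mod 31). n = 1×31×1 + 24×3×21 ≡ 55 (mod 93)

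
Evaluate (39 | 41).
(39/41) = 39^{20} mod 41 = 1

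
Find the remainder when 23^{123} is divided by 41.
By Fermat: 23^{40} ≡ 1 (mod 41). 123 = 3×40 + 3. So 23^{123} ≡ 23^{3} ≡ 31 (mod 41)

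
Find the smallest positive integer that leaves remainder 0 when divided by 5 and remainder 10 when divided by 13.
M = 5 × 13 = 65. M₁ = 13, y₁ ≡ 2 (mod 5). M₂ = 5, y₂ ≡ 8 (mod 13). x = 0×13×2 + 10×5×8 ≡ 10 (mod 65). The smallest positive such number is 10.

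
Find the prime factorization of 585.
3^2 × 5 × 13

Divide by primes starting from smallest:
585 ÷ 3 = 195
195 ÷ 3 = 65
65 ÷ 5 = 13
13 ÷ 13 = 1

585 = 3^2 × 5 × 13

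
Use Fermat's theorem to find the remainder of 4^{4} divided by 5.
1

By Fermat's Little Theorem, a^(p-1) ≡ 1 (mod p) for prime p and gcd(a, p) = 1
Here p = 5, so 4^4 ≡ 1 (mod 5)
We can reduce the exponent: 4 mod 4 = 0
So 4^4 ≡ 4^0 (mod 5)
Computing: 4^0 mod 5 = 1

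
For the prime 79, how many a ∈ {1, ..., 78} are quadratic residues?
For prime 79, there are (p-1)/2 = (79-1)/2 = 39 quadratic residues (excluding 0).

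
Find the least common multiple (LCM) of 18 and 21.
126

First find GCD(18, 21) using the Euclidean algorithm:
18 = 0 × 21 + 18
21 = 1 × 18 + 3
18 = 6 × 3 + 0
GCD(18, 21) = 3

LCM formula: LCM(a, b) = (a × b) / GCD(a, b)
LCM(18, 21) = (18 × 21) / 3
LCM(18, 21) = 378 / 3
LCM(18, 21) = 126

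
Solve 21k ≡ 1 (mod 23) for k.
11

Using Extended Euclidean Algorithm:
gcd(21, 23) = 1
Bezout coefficients: 21 × 11 + 23 × -10 = 1
So 21 × 11 ≡ 1 (mod 23)
The inverse is 11 mod 23 = 11
Verification: 21 × 11 = 231 = 10 × 23 + 1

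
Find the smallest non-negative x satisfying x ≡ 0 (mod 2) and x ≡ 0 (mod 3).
M = 2 × 3 = 6. M₁ = 3, y₁ ≡ 1 (mod 2). M₂ = 2, y₂ ≡ 2 (mod 3). x = 0×3×1 + 0×2×2 ≡ 0 (mod 6)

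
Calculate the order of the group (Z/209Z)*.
180

Prime factorization: 209 = 11 × 19
Using the formula φ(n) = n × Π(1 - 1/p) for each prime factor p:
φ(209) = 209 × (1 - 1/11) × (1 - 1/19)
φ(209) = 180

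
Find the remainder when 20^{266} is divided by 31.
By Fermat: 20^{30} ≡ 1 (mod 31). 266 = 8×30 + 26. So 20^{266} ≡ 20^{26} ≡ 7 (mod 31)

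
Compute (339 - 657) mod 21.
18

(339 - 657) = -318
-318 mod 21 = 18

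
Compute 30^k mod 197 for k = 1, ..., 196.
g^1, g^2, ..., g^{196} mod 197: {30, 112, 11, 133, 50, 121, 84, 156, 149, 136, 140, 63, 117, 161, 102, 105, 195, 137, 170, 175, 128, 97, 152, 29, 82, 96, 122, 114, 71, 160, 72, 190, 184, 4, 120, 54, 44, 138, 3, 90, 139, 33, 5, 150, 166, 55, 74, 53, 14, 26, 189, 154, 89, 109, 118, 191, 17, 116, 131, 187, 94, 62, 87, 49, 91, 169, 145, 16, 86, 19, 176, 158, 12, 163, 162, 132, 20, 9, 73, 23, 99, 15, 56, 104, 165, 25, 159, 42, 78, 173, 68, 70, 130, 157, 179, 51, 151, 196, 167, 85, 186, 64, 147, 76, 113, 41, 48, 61, 57, 134, 80, 36, 95, 92, 2, 60, 27, 22, 69, 100, 45, 168, 115, 101, 75, 83, 126, 37, 125, 7, 13, 193, 77, 143, 153, 59, 194, 107, 58, 164, 192, 47, 31, 142, 123, 144, 183, 171, 8, 43, 108, 88, 79, 6, 180, 81, 66, 10, 103, 135, 110, 148, 106, 28, 52, 181, 111, 178, 21, 39, 185, 34, 35, 65, 177, 188, 124, 174, 98, 182, 141, 93, 32, 172, 38, 155, 119, 24, 129, 127, 67, 40, 18, 146, 46, 1}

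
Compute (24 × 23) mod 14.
6

(24 × 23) = 552
552 mod 14 = 6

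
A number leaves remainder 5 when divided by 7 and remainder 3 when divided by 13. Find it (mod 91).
M = 7 × 13 = 91. M₁ = 13, y₁ ≡ 6 (mod 7). M₂ = 7, y₂ ≡ 2 (mod 13). m = 5×13×6 + 3×7×2 ≡ 68 (mod 91)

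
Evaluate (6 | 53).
(6/53) = 6^{26} mod 53 = 1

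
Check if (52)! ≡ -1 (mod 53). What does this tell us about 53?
(52)! mod 53 = 52. Since this equals -1 (mod 53), Wilson confirms 53 is prime.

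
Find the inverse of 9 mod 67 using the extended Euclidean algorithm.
Extended GCD: 9(15) + 67(-2) = 1. So 9^(-1) ≡ 15 ≡ 15 (mod 67). Verify: 9 × 15 = 135 ≡ 1 (mod 67)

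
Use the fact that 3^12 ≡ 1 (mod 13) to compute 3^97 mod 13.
By Fermat: 3^{12} ≡ 1 (mod 13). 97 = 8×12 + 1. So 3^{97} ≡ 3^{1} ≡ 3 (mod 13)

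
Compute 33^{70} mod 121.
0

Using successive squaring:
Binary expansion of 70: 1000110
Powers of 33 mod 121 (each is the square of the previous):
  33^1 ≡ 33 (mod 121)
  33^2 ≡ 33² = 1089 ≡ 0 (mod 121)
  33^4 ≡ 0² = 0 ≡ 0 (mod 121)
  33^8 ≡ 0² = 0 ≡ 0 (mod 121)
  33^16 ≡ 0² = 0 ≡ 0 (mod 121)
  33^32 ≡ 0² = 0 ≡ 0 (mod 121)
  33^64 ≡ 0² = 0 ≡ 0 (mod 121)
70 = 64 + 4 + 2, so 33^70 = 33^64 × 33^4 × 33^2 ≡ 0 × 0 × 0 (mod 121)
Multiplying step by step:
  0 × 0 = 0 ≡ 0 (mod 121)
  0 × 0 = 0 ≡ 0 (mod 121)
Result: 33^70 ≡ 0 (mod 121)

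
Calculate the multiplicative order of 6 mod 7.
Powers of 6 mod 7: 6^1≡6, 6^2≡1. Order = 2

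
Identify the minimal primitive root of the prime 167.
p - 1 = 166 has prime divisors 2, 83. h is a primitive root mod 167 iff h^(166/q) ≢ 1 (mod 167) for each such q.
h = 2: 2^83 ≡ 1, 2^2 ≡ 4 (mod 167); 2^83 ≡ 1, so not a primitive root.
h = 3: 3^83 ≡ 1, 3^2 ≡ 9 (mod 167); 3^83 ≡ 1, so not a primitive root.
h = 4: 4^83 ≡ 1, 4^2 ≡ 16 (mod 167); 4^83 ≡ 1, so not a primitive root.
h = 5: 5^83 ≡ 166, 5^2 ≡ 25 (mod 167); none is 1, so 5 has order 166 and is a primitive root.
The smallest primitive root mod 167 is g = 5.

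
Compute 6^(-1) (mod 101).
17

Using Extended Euclidean Algorithm:
gcd(6, 101) = 1
Bezout coefficients: 6 × 17 + 101 × -1 = 1
So 6 × 17 ≡ 1 (mod 101)
The inverse is 17 mod 101 = 17
Verification: 6 × 17 = 102 = 1 × 101 + 1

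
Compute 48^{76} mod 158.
152

Using successive squaring:
Binary expansion of 76: 1001100
Powers of 48 mod 158 (each is the square of the previous):
  48^1 ≡ 48 (mod 158)
  48^2 ≡ 48² = 2304 ≡ 92 (mod 158)
  48^4 ≡ 92² = 8464 ≡ 90 (mod 158)
  48^8 ≡ 90² = 8100 ≡ 42 (mod 158)
  48^16 ≡ 42² = 1764 ≡ 26 (mod 158)
  48^32 ≡ 26² = 676 ≡ 44 (mod 158)
  48^64 ≡ 44² = 1936 ≡ 40 (mod 158)
76 = 64 + 8 + 4, so 48^76 = 48^64 × 48^8 × 48^4 ≡ 40 × 42 × 90 (mod 158)
Multiplying step by step:
  40 × 42 = 1680 ≡ 100 (mod 158)
  100 × 90 = 9000 ≡ 152 (mod 158)
Result: 48^76 ≡ 152 (mod 158)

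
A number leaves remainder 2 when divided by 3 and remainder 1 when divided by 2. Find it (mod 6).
M = 3 × 2 = 6. M₁ = 2, y₁ ≡ 2 (mod 3). M₂ = 3, y₂ ≡ 1 (mod 2). n = 2×2×2 + 1×3×1 ≡ 5 (mod 6)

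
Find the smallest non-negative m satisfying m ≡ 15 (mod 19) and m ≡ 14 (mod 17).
M = 19 × 17 = 323. M₁ = 17, y₁ ≡ 9 (mod 19). M₂ = 19, y₂ ≡ 9 (mod 17). m = 15×17×9 + 14×19×9 ≡ 167 (mod 323)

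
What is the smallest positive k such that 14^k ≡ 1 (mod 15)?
Powers of 14 mod 15: 14^1≡14, 14^2≡1. Order = 2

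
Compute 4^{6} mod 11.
4

Using successive squaring:
Binary expansion of 6: 110
Powers of 4 mod 11 (each is the square of the previous):
  4^1 ≡ 4 (mod 11)
  4^2 ≡ 4² = 16 ≡ 5 (mod 11)
  4^4 ≡ 5² = 25 ≡ 3 (mod 11)
6 = 4 + 2, so 4^6 = 4^4 × 4^2 ≡ 3 × 5 (mod 11)
Multiplying step by step:
  3 × 5 = 15 ≡ 4 (mod 11)
Result: 4^6 ≡ 4 (mod 11)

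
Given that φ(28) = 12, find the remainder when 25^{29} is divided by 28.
By Euler: 25^{12} ≡ 1 (mod 28) since gcd(25, 28) = 1. 29 = 2×12 + 5. So 25^{29} ≡ 25^{5} ≡ 9 (mod 28)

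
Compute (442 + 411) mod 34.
3

(442 + 411) = 853
853 mod 34 = 3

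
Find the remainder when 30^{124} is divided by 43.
By Fermat: 30^{42} ≡ 1 (mod 43). 124 = 2×42 + 40. So 30^{124} ≡ 30^{40} ≡ 14 (mod 43)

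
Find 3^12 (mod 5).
Using Fermat: 3^{4} ≡ 1 (mod 5). 12 ≡ 0 (mod 4). So 3^{12} ≡ 3^{0} ≡ 1 (mod 5)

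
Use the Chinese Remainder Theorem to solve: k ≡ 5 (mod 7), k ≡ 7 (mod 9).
M = 7 × 9 = 63. M₁ = 9, y₁ ≡ 4 (mod 7). M₂ = 7, y₂ ≡ 4 (mod 9). k = 5×9×4 + 7×7×4 ≡ 61 (mod 63)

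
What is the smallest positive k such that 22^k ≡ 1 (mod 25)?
Powers of 22 mod 25: 22^1≡22, 22^2≡9, 22^3≡23, 22^4≡6, 22^5≡7, 22^6≡4, 22^7≡13, 22^8≡11, 22^9≡17, 22^10≡24, 22^11≡3, 22^12≡16, 22^13≡2, 22^14≡19, 22^15≡18, 22^16≡21, 22^17≡12, 22^18≡14, 22^19≡8, 22^20≡1. Order = 20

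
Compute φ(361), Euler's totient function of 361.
342

Prime factorization: 361 = 19^2
Using the formula φ(n) = n × Π(1 - 1/p) for each prime factor p:
φ(361) = 361 × (1 - 1/19)
φ(361) = 342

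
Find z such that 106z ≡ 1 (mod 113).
106^(-1) ≡ 16 (mod 113). Verification: 106 × 16 = 1696 ≡ 1 (mod 113)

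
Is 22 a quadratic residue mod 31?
By Euler's criterion: 22^{15} ≡ 30 (mod 31). Since this equals -1 (≡ 30), 22 is not a QR.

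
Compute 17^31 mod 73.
Using repeated squaring. 31 = 16 + 8 + 4 + 2 + 1 (binary 11111). Repeated squaring mod 73: 17^1 ≡ 17; 17^2 ≡ 17² = 289 ≡ 70; 17^4 ≡ 70² = 4900 ≡ 9; 17^8 ≡ 9² = 81 ≡ 8; 17^16 ≡ 8² = 64 ≡ 64. Multiply: 17^31 = 17^16 × 17^8 × 17^4 × 17^2 × 17^1 ≡ 64 × 8 × 9 × 70 × 17 (mod 73): 64 × 8 = 512 ≡ 1; 1 × 9 = 9 ≡ 9; 9 × 70 = 630 ≡ 46; 46 × 17 = 782 ≡ 52. So 17^31 ≡ 52 (mod 73).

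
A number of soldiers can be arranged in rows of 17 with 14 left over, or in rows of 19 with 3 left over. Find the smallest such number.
M = 17 × 19 = 323. M₁ = 19, y₁ ≡ 9 (mod 17). M₂ = 17, y₂ ≡ 9 (mod 19). m = 14×19×9 + 3×17×9 ≡ 269 (mod 323). The smallest positive such number is 269.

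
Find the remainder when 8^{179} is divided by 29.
By Fermat: 8^{28} ≡ 1 (mod 29). 179 = 6×28 + 11. So 8^{179} ≡ 8^{11} ≡ 3 (mod 29)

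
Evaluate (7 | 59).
(7/59) = 7^{29} mod 59 = 1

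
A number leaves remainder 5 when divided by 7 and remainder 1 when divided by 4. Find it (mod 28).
M = 7 × 4 = 28. M₁ = 4, y₁ ≡ 2 (mod 7). M₂ = 7, y₂ ≡ 3 (mod 4). t = 5×4×2 + 1×7×3 ≡ 5 (mod 28)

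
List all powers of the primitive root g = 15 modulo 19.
g^1, g^2, ..., g^{18} mod 19: {15, 16, 12, 9, 2, 11, 13, 5, 18, 4, 3, 7, 10, 17, 8, 6, 14, 1}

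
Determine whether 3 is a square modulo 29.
By Euler's criterion: 3^{14} ≡ 28 (mod 29). Since this equals -1 (≡ 28), 3 is not a QR.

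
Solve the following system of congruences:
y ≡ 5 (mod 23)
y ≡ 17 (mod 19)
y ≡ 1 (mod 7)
2696

Using the Chinese Remainder Theorem:
M = product of moduli = 3059
For equation 1: M_1 = 133, 133 ≡ 18 (mod 23), inverse of 133 mod 23 is 9 (check: 18 × 9 = 162 ≡ 1 (mod 23))
For equation 2: M_2 = 161, 161 ≡ 9 (mod 19), inverse of 161 mod 19 is 17 (check: 9 × 17 = 153 ≡ 1 (mod 19))
For equation 3: M_3 = 437, 437 ≡ 3 (mod 7), inverse of 437 mod 7 is 5 (check: 3 × 5 = 15 ≡ 1 (mod 7))
Combine: y ≡ Σ r_i×M_i×(M_i⁻¹ mod m_i) = 5×133×9 + 17×161×17 + 1×437×5 = 5985 + 46529 + 2185 = 54699
54699 mod 3059 = 2696
y ≡ 2696 (mod 3059)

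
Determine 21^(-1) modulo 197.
21^(-1) ≡ 122 (mod 197). Verification: 21 × 122 = 2562 ≡ 1 (mod 197)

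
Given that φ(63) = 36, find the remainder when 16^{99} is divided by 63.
By Euler: 16^{36} ≡ 1 (mod 63) since gcd(16, 63) = 1. 99 = 2×36 + 27. So 16^{99} ≡ 16^{27} ≡ 1 (mod 63)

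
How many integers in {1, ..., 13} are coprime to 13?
12

Prime factorization: 13 = 13
Using the formula φ(n) = n × Π(1 - 1/p) for each prime factor p:
φ(13) = 13 × (1 - 1/13)
φ(13) = 12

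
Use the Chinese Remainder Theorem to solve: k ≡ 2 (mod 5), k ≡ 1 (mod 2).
M = 5 × 2 = 10. M₁ = 2, y₁ ≡ 3 (mod 5). M₂ = 5, y₂ ≡ 1 (mod 2). k = 2×2×3 + 1×5×1 ≡ 7 (mod 10)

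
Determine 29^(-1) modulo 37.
29^(-1) ≡ 23 (mod 37). Verification: 29 × 23 = 667 ≡ 1 (mod 37)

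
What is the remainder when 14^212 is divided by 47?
Using Fermat: 14^{46} ≡ 1 (mod 47). 212 ≡ 28 (mod 46). So 14^{212} ≡ 14^{28} ≡ 3 (mod 47)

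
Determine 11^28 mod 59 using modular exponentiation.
Using repeated squaring. 28 = 16 + 8 + 4 (binary 11100). Repeated squaring mod 59: 11^1 ≡ 11; 11^2 ≡ 11² = 121 ≡ 3; 11^4 ≡ 3² = 9 ≡ 9; 11^8 ≡ 9² = 81 ≡ 22; 11^16 ≡ 22² = 484 ≡ 12. Multiply: 11^28 = 11^16 × 11^8 × 11^4 ≡ 12 × 22 × 9 (mod 59): 12 × 22 = 264 ≡ 28; 28 × 9 = 252 ≡ 16. So 11^28 ≡ 16 (mod 59).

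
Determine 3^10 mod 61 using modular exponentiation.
10 = 8 + 2 (binary 1010). Repeated squaring mod 61: 3^1 ≡ 3; 3^2 ≡ 3² = 9 ≡ 9; 3^4 ≡ 9² = 81 ≡ 20; 3^8 ≡ 20² = 400 ≡ 34. Multiply: 3^10 = 3^8 × 3^2 ≡ 34 × 9 (mod 61): 34 × 9 = 306 ≡ 1. So 3^10 ≡ 1 (mod 61).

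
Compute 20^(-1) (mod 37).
13

Using Extended Euclidean Algorithm:
gcd(20, 37) = 1
Bezout coefficients: 20 × 13 + 37 × -7 = 1
So 20 × 13 ≡ 1 (mod 37)
The inverse is 13 mod 37 = 13
Verification: 20 × 13 = 260 = 7 × 37 + 1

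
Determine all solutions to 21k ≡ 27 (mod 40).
7

Since gcd(21, 40) = 1 divides 27, a solution exists.
Multiply both sides by the inverse of 21 mod 40:
  21^(-1) mod 40 = 21
  x ≡ 21 × 27 ≡ 567 ≡ 7 (mod 40)
Verification: 21 × 7 = 147 = 3 × 40 + 27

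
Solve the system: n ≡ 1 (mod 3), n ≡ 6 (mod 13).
M = 3 × 13 = 39. M₁ = 13, y₁ ≡ 1 (mod 3). M₂ = 3, y₂ ≡ 9 (mod 13). n = 1×13×1 + 6×3×9 ≡ 19 (mod 39)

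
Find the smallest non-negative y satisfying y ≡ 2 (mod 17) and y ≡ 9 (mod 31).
M = 17 × 31 = 527. M₁ = 31, y₁ ≡ 11 (mod 17). M₂ = 17, y₂ ≡ 11 (mod 31). y = 2×31×11 + 9×17×11 ≡ 257 (mod 527)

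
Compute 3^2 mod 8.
2 = 2 (binary 10). Repeated squaring mod 8: 3^1 ≡ 3; 3^2 ≡ 3² = 9 ≡ 1. So 3^2 ≡ 1 (mod 8).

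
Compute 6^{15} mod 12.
0

Using successive squaring:
Binary expansion of 15: 1111
Powers of 6 mod 12 (each is the square of the previous):
  6^1 ≡ 6 (mod 12)
  6^2 ≡ 6² = 36 ≡ 0 (mod 12)
  6^4 ≡ 0² = 0 ≡ 0 (mod 12)
  6^8 ≡ 0² = 0 ≡ 0 (mod 12)
15 = 8 + 4 + 2 + 1, so 6^15 = 6^8 × 6^4 × 6^2 × 6^1 ≡ 0 × 0 × 0 × 6 (mod 12)
Multiplying step by step:
  0 × 0 = 0 ≡ 0 (mod 12)
  0 × 0 = 0 ≡ 0 (mod 12)
  0 × 6 = 0 ≡ 0 (mod 12)
Result: 6^15 ≡ 0 (mod 12)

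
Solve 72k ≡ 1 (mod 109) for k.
53

Using Extended Euclidean Algorithm:
gcd(72, 109) = 1
Bezout coefficients: 72 × 53 + 109 × -35 = 1
So 72 × 53 ≡ 1 (mod 109)
The inverse is 53 mod 109 = 53
Verification: 72 × 53 = 3816 = 35 × 109 + 1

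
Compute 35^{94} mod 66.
49

Using successive squaring:
Binary expansion of 94: 1011110
Powers of 35 mod 66 (each is the square of the previous):
  35^1 ≡ 35 (mod 66)
  35^2 ≡ 35² = 1225 ≡ 37 (mod 66)
  35^4 ≡ 37² = 1369 ≡ 49 (mod 66)
  35^8 ≡ 49² = 2401 ≡ 25 (mod 66)
  35^16 ≡ 25² = 625 ≡ 31 (mod 66)
  35^32 ≡ 31² = 961 ≡ 37 (mod 66)
  35^64 ≡ 37² = 1369 ≡ 49 (mod 66)
94 = 64 + 16 + 8 + 4 + 2, so 35^94 = 35^64 × 35^16 × 35^8 × 35^4 × 35^2 ≡ 49 × 31 × 25 × 49 × 37 (mod 66)
Multiplying step by step:
  49 × 31 = 1519 ≡ 1 (mod 66)
  1 × 25 = 25 ≡ 25 (mod 66)
  25 × 49 = 1225 ≡ 37 (mod 66)
  37 × 37 = 1369 ≡ 49 (mod 66)
Result: 35^94 ≡ 49 (mod 66)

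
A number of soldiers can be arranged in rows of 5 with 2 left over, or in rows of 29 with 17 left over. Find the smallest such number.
M = 5 × 29 = 145. M₁ = 29, y₁ ≡ 4 (mod 5). M₂ = 5, y₂ ≡ 6 (mod 29). t = 2×29×4 + 17×5×6 ≡ 17 (mod 145). The smallest positive such number is 17.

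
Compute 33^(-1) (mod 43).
33^(-1) ≡ 30 (mod 43). Verification: 33 × 30 = 990 ≡ 1 (mod 43)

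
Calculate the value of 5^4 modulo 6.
4 = 4 (binary 100). Repeated squaring mod 6: 5^1 ≡ 5; 5^2 ≡ 5² = 25 ≡ 1; 5^4 ≡ 1² = 1 ≡ 1. So 5^4 ≡ 1 (mod 6).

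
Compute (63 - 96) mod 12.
3

(63 - 96) = -33
-33 mod 12 = 3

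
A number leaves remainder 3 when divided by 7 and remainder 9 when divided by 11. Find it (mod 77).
M = 7 × 11 = 77. M₁ = 11, y₁ ≡ 2 (mod 7). M₂ = 7, y₂ ≡ 8 (mod 11). x = 3×11×2 + 9×7×8 ≡ 31 (mod 77)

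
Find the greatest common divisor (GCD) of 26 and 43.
1

Using the Euclidean algorithm:
26 = 0 × 43 + 26
43 = 1 × 26 + 17
26 = 1 × 17 + 9
17 = 1 × 9 + 8
9 = 1 × 8 + 1
8 = 8 × 1 + 0

GCD(26, 43) = 1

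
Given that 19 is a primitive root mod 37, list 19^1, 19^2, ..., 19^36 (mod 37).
g^1, g^2, ..., g^{36} mod 37: {19, 28, 14, 7, 22, 11, 24, 12, 6, 3, 20, 10, 5, 21, 29, 33, 35, 36, 18, 9, 23, 30, 15, 26, 13, 25, 31, 34, 17, 27, 32, 16, 8, 4, 2, 1}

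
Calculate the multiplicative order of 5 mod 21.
Powers of 5 mod 21: 5^1≡5, 5^2≡4, 5^3≡20, 5^4≡16, 5^5≡17, 5^6≡1. Order = 6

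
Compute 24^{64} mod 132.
60

Using successive squaring:
Binary expansion of 64: 1000000
Powers of 24 mod 132 (each is the square of the previous):
  24^1 ≡ 24 (mod 132)
  24^2 ≡ 24² = 576 ≡ 48 (mod 132)
  24^4 ≡ 48² = 2304 ≡ 60 (mod 132)
  24^8 ≡ 60² = 3600 ≡ 36 (mod 132)
  24^16 ≡ 36² = 1296 ≡ 108 (mod 132)
  24^32 ≡ 108² = 11664 ≡ 48 (mod 132)
  24^64 ≡ 48² = 2304 ≡ 60 (mod 132)
64 is a power of 2, so 24^64 is the last square: ≡ 60 (mod 132)
Result: 24^64 ≡ 60 (mod 132)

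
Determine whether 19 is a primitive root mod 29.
p - 1 = 28 has prime divisors 2, 7. Check 19^(28/q) mod 29 for each: 19^(28/2) = 19^14 ≡ 28, 19^(28/7) = 19^4 ≡ 24 (mod 29). None of these is 1, so 19 has order 28 = φ(29), so it is a primitive root mod 29.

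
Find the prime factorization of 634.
2 × 317

Divide by primes starting from smallest:
634 ÷ 2 = 317
317 ÷ 317 = 1

634 = 2 × 317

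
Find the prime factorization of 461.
461

Divide by primes starting from smallest:
461 ÷ 461 = 1

461 = 461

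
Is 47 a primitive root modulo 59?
Yes

To verify, check if 47^(58/q) ≢ 1 (mod 59) for each prime divisor q of 58
Divisors of 58 = 58: [1, 2, 29, 58]
  47^(58/2) = 47^29 ≡ 58 (mod 59)
  47^(58/29) = 47^2 ≡ 26 (mod 59)
Conclusion: 47 is a primitive root modulo 59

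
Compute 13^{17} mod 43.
24

Using successive squaring:
Binary expansion of 17: 10001
Powers of 13 mod 43 (each is the square of the previous):
  13^1 ≡ 13 (mod 43)
  13^2 ≡ 13² = 169 ≡ 40 (mod 43)
  13^4 ≡ 40² = 1600 ≡ 9 (mod 43)
  13^8 ≡ 9² = 81 ≡ 38 (mod 43)
  13^16 ≡ 38² = 1444 ≡ 25 (mod 43)
17 = 16 + 1, so 13^17 = 13^16 × 13^1 ≡ 25 × 13 (mod 43)
Multiplying step by step:
  25 × 13 = 325 ≡ 24 (mod 43)
Result: 13^17 ≡ 24 (mod 43)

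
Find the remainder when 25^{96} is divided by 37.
By Fermat: 25^{36} ≡ 1 (mod 37). 96 = 2×36 + 24. So 25^{96} ≡ 25^{24} ≡ 10 (mod 37)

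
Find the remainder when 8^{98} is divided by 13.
By Fermat: 8^{12} ≡ 1 (mod 13). 98 = 8×12 + 2. So 8^{98} ≡ 8^{2} ≡ 12 (mod 13)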